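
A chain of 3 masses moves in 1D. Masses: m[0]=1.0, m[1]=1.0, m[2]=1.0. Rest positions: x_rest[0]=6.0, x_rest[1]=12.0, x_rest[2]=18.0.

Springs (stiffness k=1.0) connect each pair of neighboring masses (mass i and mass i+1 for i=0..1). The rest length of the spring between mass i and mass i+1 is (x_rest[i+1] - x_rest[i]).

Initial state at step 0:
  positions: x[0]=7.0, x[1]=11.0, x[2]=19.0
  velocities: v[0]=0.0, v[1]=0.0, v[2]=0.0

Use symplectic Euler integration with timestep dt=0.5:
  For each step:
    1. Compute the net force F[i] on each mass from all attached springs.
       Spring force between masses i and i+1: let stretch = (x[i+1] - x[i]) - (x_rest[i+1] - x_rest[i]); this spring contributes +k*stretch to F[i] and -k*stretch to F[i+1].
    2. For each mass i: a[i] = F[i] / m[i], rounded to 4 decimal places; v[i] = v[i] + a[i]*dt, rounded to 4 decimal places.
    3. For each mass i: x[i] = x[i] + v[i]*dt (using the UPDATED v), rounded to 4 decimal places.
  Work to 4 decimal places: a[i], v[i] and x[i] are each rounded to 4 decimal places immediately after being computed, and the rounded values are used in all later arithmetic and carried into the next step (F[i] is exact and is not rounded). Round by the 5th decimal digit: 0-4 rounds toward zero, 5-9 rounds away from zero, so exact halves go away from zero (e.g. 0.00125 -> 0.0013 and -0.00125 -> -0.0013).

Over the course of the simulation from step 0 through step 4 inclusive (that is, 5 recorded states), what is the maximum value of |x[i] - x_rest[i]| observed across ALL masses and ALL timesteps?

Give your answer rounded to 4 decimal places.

Step 0: x=[7.0000 11.0000 19.0000] v=[0.0000 0.0000 0.0000]
Step 1: x=[6.5000 12.0000 18.5000] v=[-1.0000 2.0000 -1.0000]
Step 2: x=[5.8750 13.2500 17.8750] v=[-1.2500 2.5000 -1.2500]
Step 3: x=[5.5938 13.8125 17.5938] v=[-0.5625 1.1250 -0.5625]
Step 4: x=[5.8673 13.2657 17.8673] v=[0.5469 -1.0937 0.5469]
Max displacement = 1.8125

Answer: 1.8125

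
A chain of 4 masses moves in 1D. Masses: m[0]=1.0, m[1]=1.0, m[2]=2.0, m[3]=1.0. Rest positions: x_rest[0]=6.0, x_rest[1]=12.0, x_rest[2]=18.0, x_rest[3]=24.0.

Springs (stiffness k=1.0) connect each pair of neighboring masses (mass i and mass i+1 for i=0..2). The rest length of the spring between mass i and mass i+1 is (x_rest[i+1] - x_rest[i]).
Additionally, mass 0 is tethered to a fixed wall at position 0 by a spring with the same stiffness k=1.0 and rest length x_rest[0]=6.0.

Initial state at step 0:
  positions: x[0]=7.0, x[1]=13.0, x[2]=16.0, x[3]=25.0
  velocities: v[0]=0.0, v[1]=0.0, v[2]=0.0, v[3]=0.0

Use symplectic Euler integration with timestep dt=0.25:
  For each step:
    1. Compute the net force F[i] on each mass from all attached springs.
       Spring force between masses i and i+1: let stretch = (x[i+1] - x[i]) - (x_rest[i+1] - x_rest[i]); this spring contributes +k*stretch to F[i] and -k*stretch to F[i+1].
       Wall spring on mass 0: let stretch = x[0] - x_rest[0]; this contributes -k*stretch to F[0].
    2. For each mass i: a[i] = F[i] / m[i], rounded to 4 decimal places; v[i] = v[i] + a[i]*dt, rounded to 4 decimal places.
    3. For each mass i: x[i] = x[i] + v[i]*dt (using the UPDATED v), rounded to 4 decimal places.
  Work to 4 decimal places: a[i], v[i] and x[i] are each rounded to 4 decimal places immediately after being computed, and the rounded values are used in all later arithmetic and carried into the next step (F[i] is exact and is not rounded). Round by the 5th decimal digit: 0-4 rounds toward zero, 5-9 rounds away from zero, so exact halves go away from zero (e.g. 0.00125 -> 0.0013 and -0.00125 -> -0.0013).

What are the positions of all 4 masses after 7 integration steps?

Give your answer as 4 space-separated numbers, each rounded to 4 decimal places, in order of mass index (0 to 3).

Answer: 5.1717 10.6693 18.8915 22.1475

Derivation:
Step 0: x=[7.0000 13.0000 16.0000 25.0000] v=[0.0000 0.0000 0.0000 0.0000]
Step 1: x=[6.9375 12.8125 16.1875 24.8125] v=[-0.2500 -0.7500 0.7500 -0.7500]
Step 2: x=[6.8086 12.4688 16.5391 24.4609] v=[-0.5156 -1.3750 1.4063 -1.4063]
Step 3: x=[6.6079 12.0257 17.0111 23.9892] v=[-0.8027 -1.7725 1.8878 -1.8868]
Step 4: x=[6.3329 11.5556 17.5453 23.4564] v=[-1.1002 -1.8806 2.1369 -2.1313]
Step 5: x=[5.9885 11.1334 18.0771 22.9291] v=[-1.3778 -1.6889 2.1271 -2.1091]
Step 6: x=[5.5913 10.8236 18.5435 22.4736] v=[-1.5887 -1.2392 1.8656 -1.8221]
Step 7: x=[5.1717 10.6693 18.8915 22.1475] v=[-1.6785 -0.6173 1.3919 -1.3046]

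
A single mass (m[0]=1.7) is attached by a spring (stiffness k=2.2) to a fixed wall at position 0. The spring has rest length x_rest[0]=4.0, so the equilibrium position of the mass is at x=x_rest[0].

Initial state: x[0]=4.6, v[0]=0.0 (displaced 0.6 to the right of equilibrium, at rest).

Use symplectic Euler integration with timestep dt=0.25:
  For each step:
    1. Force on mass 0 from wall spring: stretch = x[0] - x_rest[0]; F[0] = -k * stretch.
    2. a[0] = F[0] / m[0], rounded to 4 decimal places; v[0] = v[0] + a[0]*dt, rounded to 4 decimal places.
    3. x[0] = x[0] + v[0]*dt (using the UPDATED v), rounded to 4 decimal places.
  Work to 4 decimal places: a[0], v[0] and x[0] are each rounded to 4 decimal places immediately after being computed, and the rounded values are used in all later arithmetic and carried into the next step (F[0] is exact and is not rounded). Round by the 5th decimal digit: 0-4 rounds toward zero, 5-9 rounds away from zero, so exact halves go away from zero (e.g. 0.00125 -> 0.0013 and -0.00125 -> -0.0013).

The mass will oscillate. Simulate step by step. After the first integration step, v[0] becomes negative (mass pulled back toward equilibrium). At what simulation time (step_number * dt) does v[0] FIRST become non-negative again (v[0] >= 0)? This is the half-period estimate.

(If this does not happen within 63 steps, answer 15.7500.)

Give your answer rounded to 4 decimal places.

Answer: 3.0000

Derivation:
Step 0: x=[4.6000] v=[0.0000]
Step 1: x=[4.5515] v=[-0.1941]
Step 2: x=[4.4584] v=[-0.3725]
Step 3: x=[4.3282] v=[-0.5208]
Step 4: x=[4.1715] v=[-0.6270]
Step 5: x=[4.0009] v=[-0.6825]
Step 6: x=[3.8302] v=[-0.6828]
Step 7: x=[3.6732] v=[-0.6279]
Step 8: x=[3.5427] v=[-0.5222]
Step 9: x=[3.4491] v=[-0.3743]
Step 10: x=[3.4001] v=[-0.1961]
Step 11: x=[3.3996] v=[-0.0020]
Step 12: x=[3.4477] v=[0.1923]
First v>=0 after going negative at step 12, time=3.0000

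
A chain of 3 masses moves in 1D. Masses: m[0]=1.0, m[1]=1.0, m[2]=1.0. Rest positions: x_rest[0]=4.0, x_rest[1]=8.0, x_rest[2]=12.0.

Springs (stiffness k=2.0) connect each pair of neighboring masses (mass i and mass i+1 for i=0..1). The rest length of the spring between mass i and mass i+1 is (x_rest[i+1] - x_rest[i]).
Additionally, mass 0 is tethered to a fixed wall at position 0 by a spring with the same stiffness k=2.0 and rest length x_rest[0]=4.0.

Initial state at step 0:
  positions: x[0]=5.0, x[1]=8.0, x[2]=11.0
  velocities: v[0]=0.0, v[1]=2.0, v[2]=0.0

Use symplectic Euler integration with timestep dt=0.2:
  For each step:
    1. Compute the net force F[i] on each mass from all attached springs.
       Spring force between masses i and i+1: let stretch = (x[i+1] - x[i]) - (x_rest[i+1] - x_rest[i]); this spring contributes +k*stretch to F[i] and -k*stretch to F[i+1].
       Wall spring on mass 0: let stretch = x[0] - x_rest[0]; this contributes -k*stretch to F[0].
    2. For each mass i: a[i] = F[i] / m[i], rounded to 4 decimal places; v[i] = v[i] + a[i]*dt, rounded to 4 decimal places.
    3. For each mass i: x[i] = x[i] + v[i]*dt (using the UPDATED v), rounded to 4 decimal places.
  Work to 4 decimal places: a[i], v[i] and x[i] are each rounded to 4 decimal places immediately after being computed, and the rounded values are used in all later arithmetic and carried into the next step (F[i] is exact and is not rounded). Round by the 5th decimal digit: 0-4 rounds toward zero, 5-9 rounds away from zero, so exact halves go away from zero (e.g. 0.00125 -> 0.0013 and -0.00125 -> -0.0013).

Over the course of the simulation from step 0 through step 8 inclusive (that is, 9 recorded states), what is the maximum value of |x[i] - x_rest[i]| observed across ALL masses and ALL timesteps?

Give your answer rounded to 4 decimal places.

Step 0: x=[5.0000 8.0000 11.0000] v=[0.0000 2.0000 0.0000]
Step 1: x=[4.8400 8.4000 11.0800] v=[-0.8000 2.0000 0.4000]
Step 2: x=[4.5776 8.7296 11.2656] v=[-1.3120 1.6480 0.9280]
Step 3: x=[4.2812 8.9299 11.5683] v=[-1.4822 1.0016 1.5136]
Step 4: x=[4.0142 8.9694 11.9799] v=[-1.3352 0.1975 2.0582]
Step 5: x=[3.8224 8.8533 12.4707] v=[-0.9588 -0.5804 2.4540]
Step 6: x=[3.7273 8.6241 12.9921] v=[-0.4754 -1.1458 2.6070]
Step 7: x=[3.7258 8.3526 13.4841] v=[-0.0076 -1.3573 2.4598]
Step 8: x=[3.7964 8.1215 13.8855] v=[0.3528 -1.1554 2.0072]
Max displacement = 1.8855

Answer: 1.8855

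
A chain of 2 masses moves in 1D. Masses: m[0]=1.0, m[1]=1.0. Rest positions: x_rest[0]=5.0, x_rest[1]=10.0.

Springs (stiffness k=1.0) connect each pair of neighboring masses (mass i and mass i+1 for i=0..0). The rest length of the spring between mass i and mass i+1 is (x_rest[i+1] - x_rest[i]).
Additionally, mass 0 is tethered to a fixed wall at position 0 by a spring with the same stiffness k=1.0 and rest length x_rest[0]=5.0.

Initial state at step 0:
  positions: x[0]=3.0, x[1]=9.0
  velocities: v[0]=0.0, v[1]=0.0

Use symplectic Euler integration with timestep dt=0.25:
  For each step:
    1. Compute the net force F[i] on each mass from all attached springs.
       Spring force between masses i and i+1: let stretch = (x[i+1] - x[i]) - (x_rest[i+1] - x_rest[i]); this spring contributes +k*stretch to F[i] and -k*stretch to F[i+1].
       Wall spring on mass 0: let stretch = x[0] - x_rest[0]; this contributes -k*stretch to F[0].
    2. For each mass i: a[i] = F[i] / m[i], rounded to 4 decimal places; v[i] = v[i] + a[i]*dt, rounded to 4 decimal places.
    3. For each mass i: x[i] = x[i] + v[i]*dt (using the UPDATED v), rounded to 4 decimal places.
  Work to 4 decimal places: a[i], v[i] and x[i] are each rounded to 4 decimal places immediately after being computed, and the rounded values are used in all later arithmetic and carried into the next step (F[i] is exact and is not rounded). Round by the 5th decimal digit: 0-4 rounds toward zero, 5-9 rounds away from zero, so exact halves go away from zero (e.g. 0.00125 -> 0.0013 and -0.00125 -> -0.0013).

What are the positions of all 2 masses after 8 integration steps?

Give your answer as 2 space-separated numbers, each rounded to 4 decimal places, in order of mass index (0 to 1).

Step 0: x=[3.0000 9.0000] v=[0.0000 0.0000]
Step 1: x=[3.1875 8.9375] v=[0.7500 -0.2500]
Step 2: x=[3.5352 8.8281] v=[1.3906 -0.4375]
Step 3: x=[3.9927 8.7004] v=[1.8300 -0.5107]
Step 4: x=[4.4949 8.5910] v=[2.0088 -0.4376]
Step 5: x=[4.9722 8.5381] v=[1.9091 -0.2116]
Step 6: x=[5.3616 8.5748] v=[1.5575 0.1469]
Step 7: x=[5.6167 8.7232] v=[1.0204 0.5936]
Step 8: x=[5.7149 8.9900] v=[0.3929 1.0670]

Answer: 5.7149 8.9900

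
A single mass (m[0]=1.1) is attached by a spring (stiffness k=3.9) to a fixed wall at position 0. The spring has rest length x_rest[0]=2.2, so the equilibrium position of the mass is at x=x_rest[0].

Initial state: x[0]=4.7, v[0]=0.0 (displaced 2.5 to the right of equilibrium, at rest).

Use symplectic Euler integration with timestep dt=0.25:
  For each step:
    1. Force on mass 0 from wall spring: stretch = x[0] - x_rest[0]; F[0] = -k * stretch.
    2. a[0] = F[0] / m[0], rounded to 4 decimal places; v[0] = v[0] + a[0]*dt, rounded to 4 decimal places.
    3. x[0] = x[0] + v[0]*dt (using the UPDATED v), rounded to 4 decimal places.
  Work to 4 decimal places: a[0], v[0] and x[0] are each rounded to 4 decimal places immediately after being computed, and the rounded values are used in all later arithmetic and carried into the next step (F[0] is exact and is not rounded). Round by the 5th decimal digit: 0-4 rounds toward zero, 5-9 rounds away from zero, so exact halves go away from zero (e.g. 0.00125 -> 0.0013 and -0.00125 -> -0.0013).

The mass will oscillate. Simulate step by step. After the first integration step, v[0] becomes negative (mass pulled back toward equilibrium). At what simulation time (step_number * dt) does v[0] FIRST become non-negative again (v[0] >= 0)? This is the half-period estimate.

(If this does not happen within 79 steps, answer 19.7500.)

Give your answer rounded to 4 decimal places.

Answer: 1.7500

Derivation:
Step 0: x=[4.7000] v=[0.0000]
Step 1: x=[4.1460] v=[-2.2159]
Step 2: x=[3.1608] v=[-3.9408]
Step 3: x=[1.9627] v=[-4.7924]
Step 4: x=[0.8172] v=[-4.5821]
Step 5: x=[-0.0219] v=[-3.3564]
Step 6: x=[-0.3687] v=[-1.3870]
Step 7: x=[-0.1463] v=[0.8898]
First v>=0 after going negative at step 7, time=1.7500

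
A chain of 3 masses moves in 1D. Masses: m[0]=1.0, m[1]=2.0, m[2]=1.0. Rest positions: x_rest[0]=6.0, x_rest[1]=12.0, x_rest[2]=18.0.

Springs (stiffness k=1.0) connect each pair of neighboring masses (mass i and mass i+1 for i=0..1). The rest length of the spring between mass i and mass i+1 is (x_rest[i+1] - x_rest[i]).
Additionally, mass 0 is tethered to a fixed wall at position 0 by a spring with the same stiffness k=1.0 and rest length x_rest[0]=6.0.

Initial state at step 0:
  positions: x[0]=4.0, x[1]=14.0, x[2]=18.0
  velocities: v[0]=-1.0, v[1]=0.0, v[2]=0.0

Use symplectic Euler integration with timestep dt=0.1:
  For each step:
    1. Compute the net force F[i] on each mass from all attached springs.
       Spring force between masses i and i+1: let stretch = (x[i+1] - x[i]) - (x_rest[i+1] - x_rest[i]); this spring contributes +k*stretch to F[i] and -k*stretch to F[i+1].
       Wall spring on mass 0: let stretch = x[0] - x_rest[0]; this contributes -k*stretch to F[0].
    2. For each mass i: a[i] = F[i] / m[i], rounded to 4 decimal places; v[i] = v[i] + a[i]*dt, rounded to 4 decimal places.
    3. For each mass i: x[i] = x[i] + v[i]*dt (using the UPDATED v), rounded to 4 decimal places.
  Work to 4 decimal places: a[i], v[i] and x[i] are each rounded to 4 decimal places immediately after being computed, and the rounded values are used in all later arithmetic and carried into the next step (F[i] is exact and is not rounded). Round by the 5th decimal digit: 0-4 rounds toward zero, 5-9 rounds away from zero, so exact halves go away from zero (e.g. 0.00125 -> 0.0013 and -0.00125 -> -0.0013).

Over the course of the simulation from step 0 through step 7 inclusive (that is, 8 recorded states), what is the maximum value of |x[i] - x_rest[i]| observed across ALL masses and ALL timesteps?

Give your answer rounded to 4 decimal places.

Answer: 2.0400

Derivation:
Step 0: x=[4.0000 14.0000 18.0000] v=[-1.0000 0.0000 0.0000]
Step 1: x=[3.9600 13.9700 18.0200] v=[-0.4000 -0.3000 0.2000]
Step 2: x=[3.9805 13.9102 18.0595] v=[0.2050 -0.5980 0.3950]
Step 3: x=[4.0605 13.8215 18.1175] v=[0.7999 -0.8870 0.5801]
Step 4: x=[4.1975 13.7055 18.1926] v=[1.3700 -1.1603 0.7505]
Step 5: x=[4.3876 13.5644 18.2828] v=[1.9011 -1.4114 0.9018]
Step 6: x=[4.6256 13.4010 18.3858] v=[2.3800 -1.6343 1.0300]
Step 7: x=[4.9051 13.2186 18.4990] v=[2.7950 -1.8238 1.1315]
Max displacement = 2.0400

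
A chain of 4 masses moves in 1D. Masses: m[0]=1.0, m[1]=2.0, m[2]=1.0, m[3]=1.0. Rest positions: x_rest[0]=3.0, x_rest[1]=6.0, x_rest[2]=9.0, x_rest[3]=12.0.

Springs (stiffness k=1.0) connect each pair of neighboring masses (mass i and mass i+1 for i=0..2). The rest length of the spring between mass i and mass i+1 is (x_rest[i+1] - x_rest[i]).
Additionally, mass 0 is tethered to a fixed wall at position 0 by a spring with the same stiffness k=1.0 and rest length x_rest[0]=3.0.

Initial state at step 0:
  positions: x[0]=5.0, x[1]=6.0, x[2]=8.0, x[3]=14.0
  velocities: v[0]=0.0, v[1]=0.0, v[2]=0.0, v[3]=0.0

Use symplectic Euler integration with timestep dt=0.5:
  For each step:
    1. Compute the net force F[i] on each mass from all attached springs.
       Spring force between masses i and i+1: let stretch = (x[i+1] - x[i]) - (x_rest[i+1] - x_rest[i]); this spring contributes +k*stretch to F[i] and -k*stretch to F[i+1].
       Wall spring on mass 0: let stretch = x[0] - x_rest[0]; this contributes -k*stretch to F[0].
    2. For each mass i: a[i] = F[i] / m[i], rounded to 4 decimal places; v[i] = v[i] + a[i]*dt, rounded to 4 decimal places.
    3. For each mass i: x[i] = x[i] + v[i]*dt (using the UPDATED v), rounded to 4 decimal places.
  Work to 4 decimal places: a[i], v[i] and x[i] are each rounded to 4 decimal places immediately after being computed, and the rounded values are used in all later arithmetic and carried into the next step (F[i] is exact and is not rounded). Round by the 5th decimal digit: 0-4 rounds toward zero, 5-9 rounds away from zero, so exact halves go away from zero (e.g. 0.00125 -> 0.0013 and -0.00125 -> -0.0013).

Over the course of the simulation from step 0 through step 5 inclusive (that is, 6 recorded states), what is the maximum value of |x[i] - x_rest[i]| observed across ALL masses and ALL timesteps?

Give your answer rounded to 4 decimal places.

Answer: 2.1485

Derivation:
Step 0: x=[5.0000 6.0000 8.0000 14.0000] v=[0.0000 0.0000 0.0000 0.0000]
Step 1: x=[4.0000 6.1250 9.0000 13.2500] v=[-2.0000 0.2500 2.0000 -1.5000]
Step 2: x=[2.5313 6.3438 10.3438 12.1875] v=[-2.9375 0.4375 2.6875 -2.1250]
Step 3: x=[1.3829 6.5860 11.1485 11.4141] v=[-2.2969 0.4844 1.6094 -1.5469]
Step 4: x=[1.1895 6.7482 10.8790 11.3243] v=[-0.3868 0.3243 -0.5391 -0.1797]
Step 5: x=[2.0884 6.7319 9.6881 11.8732] v=[1.7978 -0.0327 -2.3819 1.0977]
Max displacement = 2.1485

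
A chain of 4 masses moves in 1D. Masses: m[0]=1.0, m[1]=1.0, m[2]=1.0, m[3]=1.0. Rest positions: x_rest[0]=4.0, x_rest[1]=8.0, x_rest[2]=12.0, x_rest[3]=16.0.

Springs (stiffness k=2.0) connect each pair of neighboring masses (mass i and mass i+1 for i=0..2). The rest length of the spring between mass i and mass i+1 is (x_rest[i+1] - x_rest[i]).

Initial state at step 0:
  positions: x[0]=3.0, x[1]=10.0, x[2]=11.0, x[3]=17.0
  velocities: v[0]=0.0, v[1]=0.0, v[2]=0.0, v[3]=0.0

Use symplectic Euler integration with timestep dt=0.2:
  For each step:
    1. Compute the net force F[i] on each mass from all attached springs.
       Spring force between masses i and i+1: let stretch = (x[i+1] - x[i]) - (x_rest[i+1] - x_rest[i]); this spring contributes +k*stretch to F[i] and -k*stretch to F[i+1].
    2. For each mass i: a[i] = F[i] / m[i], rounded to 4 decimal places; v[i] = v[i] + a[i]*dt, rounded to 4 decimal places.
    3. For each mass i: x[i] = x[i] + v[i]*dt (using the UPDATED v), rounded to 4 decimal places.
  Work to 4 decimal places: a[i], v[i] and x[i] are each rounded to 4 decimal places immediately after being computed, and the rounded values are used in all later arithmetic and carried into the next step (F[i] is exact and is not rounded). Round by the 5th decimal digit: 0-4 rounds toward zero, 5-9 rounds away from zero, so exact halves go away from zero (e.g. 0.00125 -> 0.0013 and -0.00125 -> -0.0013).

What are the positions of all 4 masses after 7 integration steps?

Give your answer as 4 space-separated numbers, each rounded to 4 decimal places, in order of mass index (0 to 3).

Step 0: x=[3.0000 10.0000 11.0000 17.0000] v=[0.0000 0.0000 0.0000 0.0000]
Step 1: x=[3.2400 9.5200 11.4000 16.8400] v=[1.2000 -2.4000 2.0000 -0.8000]
Step 2: x=[3.6624 8.6880 12.0848 16.5648] v=[2.1120 -4.1600 3.4240 -1.3760]
Step 3: x=[4.1668 7.7257 12.8563 16.2512] v=[2.5222 -4.8115 3.8573 -1.5680]
Step 4: x=[4.6360 6.8891 13.4889 15.9860] v=[2.3458 -4.1828 3.1630 -1.3260]
Step 5: x=[4.9654 6.4003 13.7933 15.8410] v=[1.6470 -2.4441 1.5219 -0.7248]
Step 6: x=[5.0896 6.3881 13.6701 15.8522] v=[0.6210 -0.0609 -0.6162 0.0561]
Step 7: x=[4.9977 6.8546 13.1389 16.0089] v=[-0.4596 2.3325 -2.6562 0.7833]

Answer: 4.9977 6.8546 13.1389 16.0089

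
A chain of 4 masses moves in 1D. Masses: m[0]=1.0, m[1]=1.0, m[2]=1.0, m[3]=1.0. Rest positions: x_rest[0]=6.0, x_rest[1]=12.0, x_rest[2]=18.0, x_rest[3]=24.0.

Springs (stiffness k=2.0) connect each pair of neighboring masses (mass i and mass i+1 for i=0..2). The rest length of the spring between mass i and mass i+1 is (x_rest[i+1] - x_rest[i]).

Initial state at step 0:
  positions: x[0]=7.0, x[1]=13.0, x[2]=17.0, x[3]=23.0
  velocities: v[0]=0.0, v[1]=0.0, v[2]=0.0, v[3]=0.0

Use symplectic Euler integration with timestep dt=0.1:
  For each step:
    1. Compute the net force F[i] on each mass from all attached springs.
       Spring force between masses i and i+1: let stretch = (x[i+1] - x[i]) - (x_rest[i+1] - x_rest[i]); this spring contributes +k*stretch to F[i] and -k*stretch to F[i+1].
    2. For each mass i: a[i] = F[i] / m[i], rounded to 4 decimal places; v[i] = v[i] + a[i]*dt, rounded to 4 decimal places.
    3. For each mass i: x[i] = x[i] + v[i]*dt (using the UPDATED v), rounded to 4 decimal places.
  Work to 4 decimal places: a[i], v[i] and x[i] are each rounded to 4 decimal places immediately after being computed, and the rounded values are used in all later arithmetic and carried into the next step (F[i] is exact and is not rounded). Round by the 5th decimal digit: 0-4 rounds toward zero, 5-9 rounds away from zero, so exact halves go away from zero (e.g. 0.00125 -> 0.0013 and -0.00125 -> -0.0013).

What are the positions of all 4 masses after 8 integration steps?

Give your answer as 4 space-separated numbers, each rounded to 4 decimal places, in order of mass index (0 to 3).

Answer: 6.8594 11.9952 18.0049 23.1406

Derivation:
Step 0: x=[7.0000 13.0000 17.0000 23.0000] v=[0.0000 0.0000 0.0000 0.0000]
Step 1: x=[7.0000 12.9600 17.0400 23.0000] v=[0.0000 -0.4000 0.4000 0.0000]
Step 2: x=[6.9992 12.8824 17.1176 23.0008] v=[-0.0080 -0.7760 0.7760 0.0080]
Step 3: x=[6.9961 12.7718 17.2282 23.0039] v=[-0.0314 -1.1056 1.1056 0.0314]
Step 4: x=[6.9885 12.6349 17.3652 23.0115] v=[-0.0763 -1.3695 1.3695 0.0763]
Step 5: x=[6.9738 12.4796 17.5205 23.0262] v=[-0.1470 -1.5527 1.5527 0.1470]
Step 6: x=[6.9492 12.3150 17.6851 23.0508] v=[-0.2458 -1.6457 1.6457 0.2459]
Step 7: x=[6.9119 12.1505 17.8496 23.0881] v=[-0.3726 -1.6448 1.6448 0.3728]
Step 8: x=[6.8594 11.9952 18.0049 23.1406] v=[-0.5249 -1.5527 1.5527 0.5251]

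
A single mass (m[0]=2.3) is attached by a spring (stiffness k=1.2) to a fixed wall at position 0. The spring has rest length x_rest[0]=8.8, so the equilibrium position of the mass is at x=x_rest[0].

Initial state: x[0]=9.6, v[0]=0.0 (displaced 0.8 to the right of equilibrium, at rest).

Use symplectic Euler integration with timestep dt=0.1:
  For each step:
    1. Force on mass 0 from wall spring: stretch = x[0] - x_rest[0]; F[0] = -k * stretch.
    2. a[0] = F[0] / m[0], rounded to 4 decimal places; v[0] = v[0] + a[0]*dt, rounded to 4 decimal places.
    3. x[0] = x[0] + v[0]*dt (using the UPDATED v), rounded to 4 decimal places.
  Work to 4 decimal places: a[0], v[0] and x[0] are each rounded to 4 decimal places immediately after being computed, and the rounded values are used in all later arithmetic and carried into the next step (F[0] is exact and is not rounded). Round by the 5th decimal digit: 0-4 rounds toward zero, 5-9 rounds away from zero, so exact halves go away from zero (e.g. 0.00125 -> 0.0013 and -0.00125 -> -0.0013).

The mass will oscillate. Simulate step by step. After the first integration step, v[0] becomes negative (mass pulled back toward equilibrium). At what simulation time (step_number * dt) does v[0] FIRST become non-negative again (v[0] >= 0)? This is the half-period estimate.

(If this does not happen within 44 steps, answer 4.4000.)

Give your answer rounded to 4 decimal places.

Answer: 4.4000

Derivation:
Step 0: x=[9.6000] v=[0.0000]
Step 1: x=[9.5958] v=[-0.0417]
Step 2: x=[9.5875] v=[-0.0832]
Step 3: x=[9.5751] v=[-0.1243]
Step 4: x=[9.5586] v=[-0.1647]
Step 5: x=[9.5382] v=[-0.2043]
Step 6: x=[9.5139] v=[-0.2428]
Step 7: x=[9.4859] v=[-0.2801]
Step 8: x=[9.4543] v=[-0.3159]
Step 9: x=[9.4193] v=[-0.3500]
Step 10: x=[9.3811] v=[-0.3823]
Step 11: x=[9.3398] v=[-0.4126]
Step 12: x=[9.2957] v=[-0.4408]
Step 13: x=[9.2490] v=[-0.4667]
Step 14: x=[9.2000] v=[-0.4901]
Step 15: x=[9.1489] v=[-0.5110]
Step 16: x=[9.0960] v=[-0.5292]
Step 17: x=[9.0415] v=[-0.5446]
Step 18: x=[8.9858] v=[-0.5572]
Step 19: x=[8.9291] v=[-0.5669]
Step 20: x=[8.8717] v=[-0.5736]
Step 21: x=[8.8140] v=[-0.5773]
Step 22: x=[8.7562] v=[-0.5780]
Step 23: x=[8.6986] v=[-0.5757]
Step 24: x=[8.6416] v=[-0.5704]
Step 25: x=[8.5854] v=[-0.5621]
Step 26: x=[8.5303] v=[-0.5509]
Step 27: x=[8.4766] v=[-0.5368]
Step 28: x=[8.4246] v=[-0.5199]
Step 29: x=[8.3746] v=[-0.5003]
Step 30: x=[8.3268] v=[-0.4781]
Step 31: x=[8.2815] v=[-0.4534]
Step 32: x=[8.2389] v=[-0.4264]
Step 33: x=[8.1992] v=[-0.3971]
Step 34: x=[8.1626] v=[-0.3658]
Step 35: x=[8.1294] v=[-0.3325]
Step 36: x=[8.0997] v=[-0.2975]
Step 37: x=[8.0736] v=[-0.2610]
Step 38: x=[8.0513] v=[-0.2231]
Step 39: x=[8.0329] v=[-0.1840]
Step 40: x=[8.0185] v=[-0.1440]
Step 41: x=[8.0082] v=[-0.1032]
Step 42: x=[8.0020] v=[-0.0619]
Step 43: x=[8.0000] v=[-0.0203]
Step 44: x=[8.0021] v=[0.0214]
First v>=0 after going negative at step 44, time=4.4000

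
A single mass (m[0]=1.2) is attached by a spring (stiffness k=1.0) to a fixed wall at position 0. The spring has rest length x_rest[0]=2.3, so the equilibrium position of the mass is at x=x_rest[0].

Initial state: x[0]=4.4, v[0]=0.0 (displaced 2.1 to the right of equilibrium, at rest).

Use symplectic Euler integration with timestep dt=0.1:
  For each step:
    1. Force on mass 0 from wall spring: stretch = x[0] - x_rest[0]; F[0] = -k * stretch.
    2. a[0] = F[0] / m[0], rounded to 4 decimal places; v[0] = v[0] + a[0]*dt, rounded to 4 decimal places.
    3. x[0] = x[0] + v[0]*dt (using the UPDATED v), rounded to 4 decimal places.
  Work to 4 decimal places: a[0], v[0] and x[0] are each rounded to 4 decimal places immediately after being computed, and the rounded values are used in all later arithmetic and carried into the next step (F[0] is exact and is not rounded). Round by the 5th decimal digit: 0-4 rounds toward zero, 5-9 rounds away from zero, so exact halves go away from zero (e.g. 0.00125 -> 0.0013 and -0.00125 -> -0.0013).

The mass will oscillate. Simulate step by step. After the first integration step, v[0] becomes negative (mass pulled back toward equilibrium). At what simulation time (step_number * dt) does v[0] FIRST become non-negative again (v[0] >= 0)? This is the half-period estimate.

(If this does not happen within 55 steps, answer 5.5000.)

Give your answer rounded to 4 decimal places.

Step 0: x=[4.4000] v=[0.0000]
Step 1: x=[4.3825] v=[-0.1750]
Step 2: x=[4.3477] v=[-0.3485]
Step 3: x=[4.2958] v=[-0.5191]
Step 4: x=[4.2273] v=[-0.6854]
Step 5: x=[4.1427] v=[-0.8460]
Step 6: x=[4.0427] v=[-0.9996]
Step 7: x=[3.9282] v=[-1.1448]
Step 8: x=[3.8002] v=[-1.2805]
Step 9: x=[3.6597] v=[-1.4055]
Step 10: x=[3.5078] v=[-1.5188]
Step 11: x=[3.3459] v=[-1.6195]
Step 12: x=[3.1752] v=[-1.7067]
Step 13: x=[2.9972] v=[-1.7796]
Step 14: x=[2.8134] v=[-1.8377]
Step 15: x=[2.6254] v=[-1.8805]
Step 16: x=[2.4346] v=[-1.9076]
Step 17: x=[2.2427] v=[-1.9188]
Step 18: x=[2.0513] v=[-1.9140]
Step 19: x=[1.8620] v=[-1.8933]
Step 20: x=[1.6763] v=[-1.8568]
Step 21: x=[1.4958] v=[-1.8048]
Step 22: x=[1.3220] v=[-1.7378]
Step 23: x=[1.1564] v=[-1.6563]
Step 24: x=[1.0003] v=[-1.5610]
Step 25: x=[0.8550] v=[-1.4527]
Step 26: x=[0.7218] v=[-1.3323]
Step 27: x=[0.6017] v=[-1.2008]
Step 28: x=[0.4958] v=[-1.0593]
Step 29: x=[0.4049] v=[-0.9090]
Step 30: x=[0.3298] v=[-0.7511]
Step 31: x=[0.2711] v=[-0.5869]
Step 32: x=[0.2293] v=[-0.4178]
Step 33: x=[0.2048] v=[-0.2452]
Step 34: x=[0.1977] v=[-0.0706]
Step 35: x=[0.2082] v=[0.1046]
First v>=0 after going negative at step 35, time=3.5000

Answer: 3.5000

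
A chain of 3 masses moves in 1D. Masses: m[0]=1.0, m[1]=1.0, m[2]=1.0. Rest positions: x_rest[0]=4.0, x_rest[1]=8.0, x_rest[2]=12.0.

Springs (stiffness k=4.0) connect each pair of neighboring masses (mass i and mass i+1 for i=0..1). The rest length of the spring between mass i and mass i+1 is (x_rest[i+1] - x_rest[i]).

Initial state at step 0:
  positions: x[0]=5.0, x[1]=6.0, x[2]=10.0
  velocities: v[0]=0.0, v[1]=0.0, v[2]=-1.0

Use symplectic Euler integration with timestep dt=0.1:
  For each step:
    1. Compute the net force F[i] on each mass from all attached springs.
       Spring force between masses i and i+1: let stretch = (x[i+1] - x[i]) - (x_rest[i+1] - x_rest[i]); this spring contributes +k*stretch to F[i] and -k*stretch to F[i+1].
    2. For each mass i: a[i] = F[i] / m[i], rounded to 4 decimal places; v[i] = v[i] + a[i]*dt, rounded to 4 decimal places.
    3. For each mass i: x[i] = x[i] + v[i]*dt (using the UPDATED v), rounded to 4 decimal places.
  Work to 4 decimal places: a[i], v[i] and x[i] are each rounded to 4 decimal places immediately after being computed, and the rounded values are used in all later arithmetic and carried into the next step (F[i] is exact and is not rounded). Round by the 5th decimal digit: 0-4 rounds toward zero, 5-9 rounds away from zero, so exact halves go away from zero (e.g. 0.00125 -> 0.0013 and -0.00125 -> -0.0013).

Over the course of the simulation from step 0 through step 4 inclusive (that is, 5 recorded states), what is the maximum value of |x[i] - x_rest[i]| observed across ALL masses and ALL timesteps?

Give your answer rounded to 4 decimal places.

Step 0: x=[5.0000 6.0000 10.0000] v=[0.0000 0.0000 -1.0000]
Step 1: x=[4.8800 6.1200 9.9000] v=[-1.2000 1.2000 -1.0000]
Step 2: x=[4.6496 6.3416 9.8088] v=[-2.3040 2.2160 -0.9120]
Step 3: x=[4.3269 6.6342 9.7389] v=[-3.2272 2.9261 -0.6989]
Step 4: x=[3.9365 6.9587 9.7048] v=[-3.9043 3.2451 -0.3408]
Max displacement = 2.2952

Answer: 2.2952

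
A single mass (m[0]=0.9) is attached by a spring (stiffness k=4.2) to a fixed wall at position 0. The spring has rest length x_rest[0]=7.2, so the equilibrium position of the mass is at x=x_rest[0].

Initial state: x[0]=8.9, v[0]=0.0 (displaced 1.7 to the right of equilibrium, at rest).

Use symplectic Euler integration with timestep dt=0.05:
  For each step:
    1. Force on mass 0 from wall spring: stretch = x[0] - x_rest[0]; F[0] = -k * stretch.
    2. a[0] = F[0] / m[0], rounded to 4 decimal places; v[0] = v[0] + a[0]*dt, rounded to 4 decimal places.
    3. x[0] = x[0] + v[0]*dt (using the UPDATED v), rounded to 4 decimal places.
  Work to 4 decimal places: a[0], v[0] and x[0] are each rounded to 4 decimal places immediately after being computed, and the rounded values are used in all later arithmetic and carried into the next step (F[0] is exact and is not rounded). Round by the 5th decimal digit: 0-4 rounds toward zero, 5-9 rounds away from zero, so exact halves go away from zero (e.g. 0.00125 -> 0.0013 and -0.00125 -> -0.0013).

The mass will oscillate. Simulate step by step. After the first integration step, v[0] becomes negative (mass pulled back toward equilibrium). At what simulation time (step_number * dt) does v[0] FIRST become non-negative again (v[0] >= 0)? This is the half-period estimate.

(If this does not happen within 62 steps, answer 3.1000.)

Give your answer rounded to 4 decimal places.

Step 0: x=[8.9000] v=[0.0000]
Step 1: x=[8.8802] v=[-0.3967]
Step 2: x=[8.8408] v=[-0.7887]
Step 3: x=[8.7822] v=[-1.1716]
Step 4: x=[8.7052] v=[-1.5408]
Step 5: x=[8.6106] v=[-1.8920]
Step 6: x=[8.4995] v=[-2.2211]
Step 7: x=[8.3733] v=[-2.5243]
Step 8: x=[8.2334] v=[-2.7981]
Step 9: x=[8.0814] v=[-3.0392]
Step 10: x=[7.9192] v=[-3.2449]
Step 11: x=[7.7486] v=[-3.4127]
Step 12: x=[7.5716] v=[-3.5407]
Step 13: x=[7.3902] v=[-3.6274]
Step 14: x=[7.2066] v=[-3.6718]
Step 15: x=[7.0229] v=[-3.6733]
Step 16: x=[6.8413] v=[-3.6320]
Step 17: x=[6.6639] v=[-3.5483]
Step 18: x=[6.4927] v=[-3.4232]
Step 19: x=[6.3298] v=[-3.2582]
Step 20: x=[6.1770] v=[-3.0552]
Step 21: x=[6.0362] v=[-2.8165]
Step 22: x=[5.9090] v=[-2.5449]
Step 23: x=[5.7968] v=[-2.2437]
Step 24: x=[5.7010] v=[-1.9163]
Step 25: x=[5.6227] v=[-1.5665]
Step 26: x=[5.5628] v=[-1.1985]
Step 27: x=[5.5220] v=[-0.8165]
Step 28: x=[5.5008] v=[-0.4250]
Step 29: x=[5.4994] v=[-0.0285]
Step 30: x=[5.5178] v=[0.3683]
First v>=0 after going negative at step 30, time=1.5000

Answer: 1.5000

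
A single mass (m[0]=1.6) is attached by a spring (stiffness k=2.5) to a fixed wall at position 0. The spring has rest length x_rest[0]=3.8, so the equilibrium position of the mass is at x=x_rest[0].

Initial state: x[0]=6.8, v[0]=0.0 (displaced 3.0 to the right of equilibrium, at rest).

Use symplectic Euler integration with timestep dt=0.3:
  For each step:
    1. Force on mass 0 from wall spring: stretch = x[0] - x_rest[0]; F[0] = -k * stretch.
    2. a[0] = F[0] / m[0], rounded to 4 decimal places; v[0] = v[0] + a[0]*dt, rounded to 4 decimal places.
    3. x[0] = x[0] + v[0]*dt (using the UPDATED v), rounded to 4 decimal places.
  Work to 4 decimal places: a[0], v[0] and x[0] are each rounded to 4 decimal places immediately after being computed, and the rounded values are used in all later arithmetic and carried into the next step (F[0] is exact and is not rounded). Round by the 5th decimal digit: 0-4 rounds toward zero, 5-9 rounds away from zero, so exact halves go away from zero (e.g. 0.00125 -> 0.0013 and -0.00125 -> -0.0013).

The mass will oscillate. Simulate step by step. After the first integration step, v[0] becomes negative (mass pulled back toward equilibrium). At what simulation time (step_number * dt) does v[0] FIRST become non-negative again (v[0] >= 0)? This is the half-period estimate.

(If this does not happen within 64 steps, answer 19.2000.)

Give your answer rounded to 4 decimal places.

Step 0: x=[6.8000] v=[0.0000]
Step 1: x=[6.3781] v=[-1.4063]
Step 2: x=[5.5937] v=[-2.6148]
Step 3: x=[4.5570] v=[-3.4556]
Step 4: x=[3.4139] v=[-3.8104]
Step 5: x=[2.3251] v=[-3.6294]
Step 6: x=[1.4437] v=[-2.9381]
Step 7: x=[0.8936] v=[-1.8336]
Step 8: x=[0.7522] v=[-0.4712]
Step 9: x=[1.0395] v=[0.9575]
First v>=0 after going negative at step 9, time=2.7000

Answer: 2.7000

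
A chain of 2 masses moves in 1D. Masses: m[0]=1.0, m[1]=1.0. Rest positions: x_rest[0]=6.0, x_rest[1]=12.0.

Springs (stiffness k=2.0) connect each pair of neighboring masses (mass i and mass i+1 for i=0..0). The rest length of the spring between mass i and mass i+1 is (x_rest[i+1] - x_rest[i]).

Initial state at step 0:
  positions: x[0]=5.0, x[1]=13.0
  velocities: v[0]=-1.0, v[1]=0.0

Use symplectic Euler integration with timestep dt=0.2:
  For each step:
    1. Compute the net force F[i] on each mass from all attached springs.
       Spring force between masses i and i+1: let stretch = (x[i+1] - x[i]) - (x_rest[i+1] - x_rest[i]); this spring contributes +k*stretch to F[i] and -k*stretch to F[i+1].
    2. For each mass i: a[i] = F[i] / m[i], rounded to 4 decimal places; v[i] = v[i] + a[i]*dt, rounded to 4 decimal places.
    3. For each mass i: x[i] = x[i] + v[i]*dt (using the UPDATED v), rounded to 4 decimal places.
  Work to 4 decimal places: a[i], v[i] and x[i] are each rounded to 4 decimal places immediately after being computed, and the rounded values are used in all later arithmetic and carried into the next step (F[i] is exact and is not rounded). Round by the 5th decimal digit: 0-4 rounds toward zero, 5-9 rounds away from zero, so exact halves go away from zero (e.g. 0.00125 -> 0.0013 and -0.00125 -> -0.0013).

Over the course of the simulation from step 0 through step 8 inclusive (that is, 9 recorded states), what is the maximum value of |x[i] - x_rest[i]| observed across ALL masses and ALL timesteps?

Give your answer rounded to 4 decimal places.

Answer: 1.8009

Derivation:
Step 0: x=[5.0000 13.0000] v=[-1.0000 0.0000]
Step 1: x=[4.9600 12.8400] v=[-0.2000 -0.8000]
Step 2: x=[5.0704 12.5296] v=[0.5520 -1.5520]
Step 3: x=[5.2975 12.1025] v=[1.1357 -2.1357]
Step 4: x=[5.5890 11.6110] v=[1.4577 -2.4577]
Step 5: x=[5.8823 11.1177] v=[1.4665 -2.4665]
Step 6: x=[6.1144 10.6856] v=[1.1607 -2.1607]
Step 7: x=[6.2322 10.3678] v=[0.5892 -1.5892]
Step 8: x=[6.2009 10.1991] v=[-0.1566 -0.8434]
Max displacement = 1.8009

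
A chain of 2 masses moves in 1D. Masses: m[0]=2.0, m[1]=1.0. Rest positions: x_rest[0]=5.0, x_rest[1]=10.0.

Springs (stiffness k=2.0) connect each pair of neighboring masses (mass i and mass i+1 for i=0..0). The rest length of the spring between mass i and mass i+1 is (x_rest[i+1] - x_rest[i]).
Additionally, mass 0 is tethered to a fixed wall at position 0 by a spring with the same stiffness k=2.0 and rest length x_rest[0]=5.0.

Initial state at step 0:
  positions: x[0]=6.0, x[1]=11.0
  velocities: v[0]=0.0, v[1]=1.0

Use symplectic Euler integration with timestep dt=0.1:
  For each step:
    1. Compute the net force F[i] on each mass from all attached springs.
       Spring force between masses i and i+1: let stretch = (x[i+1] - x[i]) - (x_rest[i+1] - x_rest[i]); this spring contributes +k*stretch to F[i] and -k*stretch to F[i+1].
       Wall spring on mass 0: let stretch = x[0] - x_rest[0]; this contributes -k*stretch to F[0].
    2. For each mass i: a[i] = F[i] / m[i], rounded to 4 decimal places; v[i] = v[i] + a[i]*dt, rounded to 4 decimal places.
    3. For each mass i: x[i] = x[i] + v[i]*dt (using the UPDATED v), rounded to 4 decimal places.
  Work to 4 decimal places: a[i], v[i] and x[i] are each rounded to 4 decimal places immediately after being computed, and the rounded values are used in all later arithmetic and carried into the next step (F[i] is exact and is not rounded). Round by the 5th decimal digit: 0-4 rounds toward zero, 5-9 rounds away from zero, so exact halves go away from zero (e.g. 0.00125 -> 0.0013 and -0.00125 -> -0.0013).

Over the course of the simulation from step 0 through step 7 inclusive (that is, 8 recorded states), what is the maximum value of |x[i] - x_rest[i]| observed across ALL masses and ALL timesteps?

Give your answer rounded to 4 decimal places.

Step 0: x=[6.0000 11.0000] v=[0.0000 1.0000]
Step 1: x=[5.9900 11.1000] v=[-0.1000 1.0000]
Step 2: x=[5.9712 11.1978] v=[-0.1880 0.9780]
Step 3: x=[5.9450 11.2911] v=[-0.2625 0.9327]
Step 4: x=[5.9128 11.3775] v=[-0.3224 0.8635]
Step 5: x=[5.8761 11.4546] v=[-0.3672 0.7706]
Step 6: x=[5.8364 11.5201] v=[-0.3970 0.6549]
Step 7: x=[5.7952 11.5719] v=[-0.4123 0.5182]
Max displacement = 1.5719

Answer: 1.5719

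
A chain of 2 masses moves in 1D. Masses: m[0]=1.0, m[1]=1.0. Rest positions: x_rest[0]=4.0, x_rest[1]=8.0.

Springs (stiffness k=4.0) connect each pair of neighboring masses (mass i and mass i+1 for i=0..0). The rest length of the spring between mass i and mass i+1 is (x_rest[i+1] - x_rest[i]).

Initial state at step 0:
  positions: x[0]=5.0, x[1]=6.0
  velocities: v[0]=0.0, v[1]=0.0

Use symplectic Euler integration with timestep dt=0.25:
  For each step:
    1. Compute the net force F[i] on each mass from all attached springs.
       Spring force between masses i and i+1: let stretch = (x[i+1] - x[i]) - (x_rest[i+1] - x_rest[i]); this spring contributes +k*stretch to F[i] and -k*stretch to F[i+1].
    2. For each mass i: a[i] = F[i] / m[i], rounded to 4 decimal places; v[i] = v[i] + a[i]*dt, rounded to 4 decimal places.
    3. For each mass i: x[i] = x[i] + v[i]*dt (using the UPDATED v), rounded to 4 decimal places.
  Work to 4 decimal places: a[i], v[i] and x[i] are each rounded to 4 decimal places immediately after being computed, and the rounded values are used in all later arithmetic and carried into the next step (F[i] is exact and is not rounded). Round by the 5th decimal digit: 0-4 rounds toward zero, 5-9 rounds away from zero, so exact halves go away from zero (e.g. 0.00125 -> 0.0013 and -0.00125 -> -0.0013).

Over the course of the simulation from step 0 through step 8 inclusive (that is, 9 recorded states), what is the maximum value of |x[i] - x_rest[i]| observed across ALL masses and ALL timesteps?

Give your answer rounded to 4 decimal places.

Step 0: x=[5.0000 6.0000] v=[0.0000 0.0000]
Step 1: x=[4.2500 6.7500] v=[-3.0000 3.0000]
Step 2: x=[3.1250 7.8750] v=[-4.5000 4.5000]
Step 3: x=[2.1875 8.8125] v=[-3.7500 3.7500]
Step 4: x=[1.9063 9.0938] v=[-1.1250 1.1250]
Step 5: x=[2.4219 8.5782] v=[2.0625 -2.0625]
Step 6: x=[3.4766 7.5235] v=[4.2188 -4.2188]
Step 7: x=[4.5430 6.4571] v=[4.2657 -4.2657]
Step 8: x=[5.0880 5.9122] v=[2.1798 -2.1798]
Max displacement = 2.0937

Answer: 2.0937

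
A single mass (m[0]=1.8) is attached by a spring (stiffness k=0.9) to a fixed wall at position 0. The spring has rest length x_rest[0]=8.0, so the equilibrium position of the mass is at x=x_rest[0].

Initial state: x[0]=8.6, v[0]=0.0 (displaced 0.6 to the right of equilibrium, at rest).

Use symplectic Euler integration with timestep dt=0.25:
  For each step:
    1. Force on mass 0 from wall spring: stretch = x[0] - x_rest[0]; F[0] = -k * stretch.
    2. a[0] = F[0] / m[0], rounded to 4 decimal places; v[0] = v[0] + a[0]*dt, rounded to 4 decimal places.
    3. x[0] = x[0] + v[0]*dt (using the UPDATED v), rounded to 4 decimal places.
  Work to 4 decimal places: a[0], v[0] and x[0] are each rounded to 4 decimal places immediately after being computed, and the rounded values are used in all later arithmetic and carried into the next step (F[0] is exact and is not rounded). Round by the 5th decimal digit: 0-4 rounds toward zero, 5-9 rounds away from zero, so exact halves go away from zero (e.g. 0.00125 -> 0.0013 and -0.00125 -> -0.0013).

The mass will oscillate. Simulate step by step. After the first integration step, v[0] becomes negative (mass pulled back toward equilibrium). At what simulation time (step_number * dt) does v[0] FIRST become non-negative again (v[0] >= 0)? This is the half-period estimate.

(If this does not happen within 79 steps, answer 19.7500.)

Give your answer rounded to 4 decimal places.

Answer: 4.5000

Derivation:
Step 0: x=[8.6000] v=[0.0000]
Step 1: x=[8.5813] v=[-0.0750]
Step 2: x=[8.5444] v=[-0.1477]
Step 3: x=[8.4905] v=[-0.2158]
Step 4: x=[8.4212] v=[-0.2771]
Step 5: x=[8.3388] v=[-0.3298]
Step 6: x=[8.2458] v=[-0.3722]
Step 7: x=[8.1451] v=[-0.4029]
Step 8: x=[8.0398] v=[-0.4211]
Step 9: x=[7.9333] v=[-0.4261]
Step 10: x=[7.8289] v=[-0.4178]
Step 11: x=[7.7298] v=[-0.3964]
Step 12: x=[7.6392] v=[-0.3626]
Step 13: x=[7.5598] v=[-0.3175]
Step 14: x=[7.4942] v=[-0.2625]
Step 15: x=[7.4444] v=[-0.1993]
Step 16: x=[7.4119] v=[-0.1299]
Step 17: x=[7.3978] v=[-0.0564]
Step 18: x=[7.4025] v=[0.0189]
First v>=0 after going negative at step 18, time=4.5000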